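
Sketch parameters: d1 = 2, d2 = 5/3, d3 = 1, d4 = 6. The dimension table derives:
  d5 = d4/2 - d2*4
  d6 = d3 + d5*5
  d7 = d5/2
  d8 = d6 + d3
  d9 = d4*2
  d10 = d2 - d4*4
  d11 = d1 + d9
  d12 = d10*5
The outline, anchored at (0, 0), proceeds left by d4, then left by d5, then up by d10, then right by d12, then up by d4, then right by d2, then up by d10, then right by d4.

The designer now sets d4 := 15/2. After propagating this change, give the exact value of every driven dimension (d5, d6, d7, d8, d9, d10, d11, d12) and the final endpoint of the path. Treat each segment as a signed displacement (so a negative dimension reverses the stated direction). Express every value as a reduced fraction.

Apply edit: d4 := 15/2
  d5 = d4/2 - d2*4 = -35/12
  d6 = d3 + d5*5 = -163/12
  d7 = d5/2 = -35/24
  d8 = d6 + d3 = -151/12
  d9 = d4*2 = 15
  d10 = d2 - d4*4 = -85/3
  d11 = d1 + d9 = 17
  d12 = d10*5 = -425/3
Walk from origin (0, 0):
  seg 1: left by d4 = 15/2 → (-15/2, 0)
  seg 2: left by d5 = -35/12 → (-55/12, 0)
  seg 3: up by d10 = -85/3 → (-55/12, -85/3)
  seg 4: right by d12 = -425/3 → (-585/4, -85/3)
  seg 5: up by d4 = 15/2 → (-585/4, -125/6)
  seg 6: right by d2 = 5/3 → (-1735/12, -125/6)
  seg 7: up by d10 = -85/3 → (-1735/12, -295/6)
  seg 8: right by d4 = 15/2 → (-1645/12, -295/6)

d5 = -35/12
d6 = -163/12
d7 = -35/24
d8 = -151/12
d9 = 15
d10 = -85/3
d11 = 17
d12 = -425/3
endpoint = (-1645/12, -295/6)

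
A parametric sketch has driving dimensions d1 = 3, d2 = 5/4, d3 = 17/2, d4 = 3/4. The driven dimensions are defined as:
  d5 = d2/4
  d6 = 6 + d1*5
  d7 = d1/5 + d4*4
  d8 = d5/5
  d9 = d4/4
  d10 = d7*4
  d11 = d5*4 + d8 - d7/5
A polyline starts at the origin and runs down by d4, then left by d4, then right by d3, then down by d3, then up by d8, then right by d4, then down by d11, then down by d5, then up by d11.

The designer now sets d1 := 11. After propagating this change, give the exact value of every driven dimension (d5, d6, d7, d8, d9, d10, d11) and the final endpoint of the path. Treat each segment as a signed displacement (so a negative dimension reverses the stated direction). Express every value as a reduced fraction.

d5 = 5/16
d6 = 61
d7 = 26/5
d8 = 1/16
d9 = 3/16
d10 = 104/5
d11 = 109/400
endpoint = (17/2, -19/2)

Apply edit: d1 := 11
  d5 = d2/4 = 5/16
  d6 = 6 + d1*5 = 61
  d7 = d1/5 + d4*4 = 26/5
  d8 = d5/5 = 1/16
  d9 = d4/4 = 3/16
  d10 = d7*4 = 104/5
  d11 = d5*4 + d8 - d7/5 = 109/400
Walk from origin (0, 0):
  seg 1: down by d4 = 3/4 → (0, -3/4)
  seg 2: left by d4 = 3/4 → (-3/4, -3/4)
  seg 3: right by d3 = 17/2 → (31/4, -3/4)
  seg 4: down by d3 = 17/2 → (31/4, -37/4)
  seg 5: up by d8 = 1/16 → (31/4, -147/16)
  seg 6: right by d4 = 3/4 → (17/2, -147/16)
  seg 7: down by d11 = 109/400 → (17/2, -473/50)
  seg 8: down by d5 = 5/16 → (17/2, -3909/400)
  seg 9: up by d11 = 109/400 → (17/2, -19/2)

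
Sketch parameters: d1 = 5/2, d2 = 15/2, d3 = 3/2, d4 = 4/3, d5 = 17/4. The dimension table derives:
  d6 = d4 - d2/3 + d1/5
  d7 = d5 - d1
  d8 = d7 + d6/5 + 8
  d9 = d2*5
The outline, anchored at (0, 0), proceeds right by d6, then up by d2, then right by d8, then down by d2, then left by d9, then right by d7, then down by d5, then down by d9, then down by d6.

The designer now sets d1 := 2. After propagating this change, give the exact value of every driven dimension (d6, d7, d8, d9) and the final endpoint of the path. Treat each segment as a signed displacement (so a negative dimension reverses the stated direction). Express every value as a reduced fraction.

d6 = -23/30
d7 = 9/4
d8 = 3029/300
d9 = 75/2
endpoint = (-648/25, -2459/60)

Apply edit: d1 := 2
  d6 = d4 - d2/3 + d1/5 = -23/30
  d7 = d5 - d1 = 9/4
  d8 = d7 + d6/5 + 8 = 3029/300
  d9 = d2*5 = 75/2
Walk from origin (0, 0):
  seg 1: right by d6 = -23/30 → (-23/30, 0)
  seg 2: up by d2 = 15/2 → (-23/30, 15/2)
  seg 3: right by d8 = 3029/300 → (933/100, 15/2)
  seg 4: down by d2 = 15/2 → (933/100, 0)
  seg 5: left by d9 = 75/2 → (-2817/100, 0)
  seg 6: right by d7 = 9/4 → (-648/25, 0)
  seg 7: down by d5 = 17/4 → (-648/25, -17/4)
  seg 8: down by d9 = 75/2 → (-648/25, -167/4)
  seg 9: down by d6 = -23/30 → (-648/25, -2459/60)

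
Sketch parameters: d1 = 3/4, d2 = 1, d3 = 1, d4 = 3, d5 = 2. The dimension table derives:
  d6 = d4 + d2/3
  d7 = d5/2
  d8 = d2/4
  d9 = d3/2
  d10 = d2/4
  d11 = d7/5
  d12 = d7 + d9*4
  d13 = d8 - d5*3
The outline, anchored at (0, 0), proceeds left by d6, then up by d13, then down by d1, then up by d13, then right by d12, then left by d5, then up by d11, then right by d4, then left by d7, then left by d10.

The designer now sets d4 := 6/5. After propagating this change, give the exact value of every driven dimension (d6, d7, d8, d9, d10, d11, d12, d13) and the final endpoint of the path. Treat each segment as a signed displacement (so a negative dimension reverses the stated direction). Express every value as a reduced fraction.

Apply edit: d4 := 6/5
  d6 = d4 + d2/3 = 23/15
  d7 = d5/2 = 1
  d8 = d2/4 = 1/4
  d9 = d3/2 = 1/2
  d10 = d2/4 = 1/4
  d11 = d7/5 = 1/5
  d12 = d7 + d9*4 = 3
  d13 = d8 - d5*3 = -23/4
Walk from origin (0, 0):
  seg 1: left by d6 = 23/15 → (-23/15, 0)
  seg 2: up by d13 = -23/4 → (-23/15, -23/4)
  seg 3: down by d1 = 3/4 → (-23/15, -13/2)
  seg 4: up by d13 = -23/4 → (-23/15, -49/4)
  seg 5: right by d12 = 3 → (22/15, -49/4)
  seg 6: left by d5 = 2 → (-8/15, -49/4)
  seg 7: up by d11 = 1/5 → (-8/15, -241/20)
  seg 8: right by d4 = 6/5 → (2/3, -241/20)
  seg 9: left by d7 = 1 → (-1/3, -241/20)
  seg 10: left by d10 = 1/4 → (-7/12, -241/20)

d6 = 23/15
d7 = 1
d8 = 1/4
d9 = 1/2
d10 = 1/4
d11 = 1/5
d12 = 3
d13 = -23/4
endpoint = (-7/12, -241/20)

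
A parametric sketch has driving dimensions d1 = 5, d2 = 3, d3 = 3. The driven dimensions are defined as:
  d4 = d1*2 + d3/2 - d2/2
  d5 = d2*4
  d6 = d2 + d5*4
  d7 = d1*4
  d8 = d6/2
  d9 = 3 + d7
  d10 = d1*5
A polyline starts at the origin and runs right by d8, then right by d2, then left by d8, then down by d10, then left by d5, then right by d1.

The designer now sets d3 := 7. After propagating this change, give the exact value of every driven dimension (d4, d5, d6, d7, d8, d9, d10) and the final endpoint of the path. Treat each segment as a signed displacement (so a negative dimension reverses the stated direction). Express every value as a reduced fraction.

d4 = 12
d5 = 12
d6 = 51
d7 = 20
d8 = 51/2
d9 = 23
d10 = 25
endpoint = (-4, -25)

Apply edit: d3 := 7
  d4 = d1*2 + d3/2 - d2/2 = 12
  d5 = d2*4 = 12
  d6 = d2 + d5*4 = 51
  d7 = d1*4 = 20
  d8 = d6/2 = 51/2
  d9 = 3 + d7 = 23
  d10 = d1*5 = 25
Walk from origin (0, 0):
  seg 1: right by d8 = 51/2 → (51/2, 0)
  seg 2: right by d2 = 3 → (57/2, 0)
  seg 3: left by d8 = 51/2 → (3, 0)
  seg 4: down by d10 = 25 → (3, -25)
  seg 5: left by d5 = 12 → (-9, -25)
  seg 6: right by d1 = 5 → (-4, -25)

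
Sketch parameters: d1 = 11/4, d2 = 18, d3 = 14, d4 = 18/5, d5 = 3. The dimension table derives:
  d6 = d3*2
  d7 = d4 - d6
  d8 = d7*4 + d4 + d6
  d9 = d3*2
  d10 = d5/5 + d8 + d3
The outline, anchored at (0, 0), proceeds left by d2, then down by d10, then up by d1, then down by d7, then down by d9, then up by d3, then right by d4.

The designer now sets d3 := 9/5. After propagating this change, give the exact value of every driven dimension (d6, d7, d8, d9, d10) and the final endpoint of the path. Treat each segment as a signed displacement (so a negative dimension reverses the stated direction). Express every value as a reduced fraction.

Apply edit: d3 := 9/5
  d6 = d3*2 = 18/5
  d7 = d4 - d6 = 0
  d8 = d7*4 + d4 + d6 = 36/5
  d9 = d3*2 = 18/5
  d10 = d5/5 + d8 + d3 = 48/5
Walk from origin (0, 0):
  seg 1: left by d2 = 18 → (-18, 0)
  seg 2: down by d10 = 48/5 → (-18, -48/5)
  seg 3: up by d1 = 11/4 → (-18, -137/20)
  seg 4: down by d7 = 0 → (-18, -137/20)
  seg 5: down by d9 = 18/5 → (-18, -209/20)
  seg 6: up by d3 = 9/5 → (-18, -173/20)
  seg 7: right by d4 = 18/5 → (-72/5, -173/20)

d6 = 18/5
d7 = 0
d8 = 36/5
d9 = 18/5
d10 = 48/5
endpoint = (-72/5, -173/20)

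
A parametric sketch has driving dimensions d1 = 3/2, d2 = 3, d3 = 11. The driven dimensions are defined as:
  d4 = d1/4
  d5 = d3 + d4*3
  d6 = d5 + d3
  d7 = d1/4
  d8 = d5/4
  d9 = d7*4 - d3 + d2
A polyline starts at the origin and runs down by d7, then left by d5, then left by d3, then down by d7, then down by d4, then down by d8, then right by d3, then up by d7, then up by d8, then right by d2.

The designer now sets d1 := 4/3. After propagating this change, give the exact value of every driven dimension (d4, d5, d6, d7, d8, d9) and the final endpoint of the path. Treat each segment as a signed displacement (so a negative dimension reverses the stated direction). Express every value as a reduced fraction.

Apply edit: d1 := 4/3
  d4 = d1/4 = 1/3
  d5 = d3 + d4*3 = 12
  d6 = d5 + d3 = 23
  d7 = d1/4 = 1/3
  d8 = d5/4 = 3
  d9 = d7*4 - d3 + d2 = -20/3
Walk from origin (0, 0):
  seg 1: down by d7 = 1/3 → (0, -1/3)
  seg 2: left by d5 = 12 → (-12, -1/3)
  seg 3: left by d3 = 11 → (-23, -1/3)
  seg 4: down by d7 = 1/3 → (-23, -2/3)
  seg 5: down by d4 = 1/3 → (-23, -1)
  seg 6: down by d8 = 3 → (-23, -4)
  seg 7: right by d3 = 11 → (-12, -4)
  seg 8: up by d7 = 1/3 → (-12, -11/3)
  seg 9: up by d8 = 3 → (-12, -2/3)
  seg 10: right by d2 = 3 → (-9, -2/3)

d4 = 1/3
d5 = 12
d6 = 23
d7 = 1/3
d8 = 3
d9 = -20/3
endpoint = (-9, -2/3)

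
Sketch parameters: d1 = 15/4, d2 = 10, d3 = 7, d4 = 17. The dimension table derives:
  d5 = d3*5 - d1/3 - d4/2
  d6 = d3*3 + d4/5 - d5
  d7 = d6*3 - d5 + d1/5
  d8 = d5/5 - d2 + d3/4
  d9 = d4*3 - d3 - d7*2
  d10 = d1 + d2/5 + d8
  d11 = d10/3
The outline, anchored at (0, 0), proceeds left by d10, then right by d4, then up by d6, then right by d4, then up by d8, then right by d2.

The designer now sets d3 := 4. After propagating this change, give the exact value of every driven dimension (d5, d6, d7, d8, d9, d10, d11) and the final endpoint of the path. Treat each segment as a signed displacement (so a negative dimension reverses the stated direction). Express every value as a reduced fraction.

d5 = 41/4
d6 = 103/20
d7 = 119/20
d8 = -139/20
d9 = 351/10
d10 = -6/5
d11 = -2/5
endpoint = (226/5, -9/5)

Apply edit: d3 := 4
  d5 = d3*5 - d1/3 - d4/2 = 41/4
  d6 = d3*3 + d4/5 - d5 = 103/20
  d7 = d6*3 - d5 + d1/5 = 119/20
  d8 = d5/5 - d2 + d3/4 = -139/20
  d9 = d4*3 - d3 - d7*2 = 351/10
  d10 = d1 + d2/5 + d8 = -6/5
  d11 = d10/3 = -2/5
Walk from origin (0, 0):
  seg 1: left by d10 = -6/5 → (6/5, 0)
  seg 2: right by d4 = 17 → (91/5, 0)
  seg 3: up by d6 = 103/20 → (91/5, 103/20)
  seg 4: right by d4 = 17 → (176/5, 103/20)
  seg 5: up by d8 = -139/20 → (176/5, -9/5)
  seg 6: right by d2 = 10 → (226/5, -9/5)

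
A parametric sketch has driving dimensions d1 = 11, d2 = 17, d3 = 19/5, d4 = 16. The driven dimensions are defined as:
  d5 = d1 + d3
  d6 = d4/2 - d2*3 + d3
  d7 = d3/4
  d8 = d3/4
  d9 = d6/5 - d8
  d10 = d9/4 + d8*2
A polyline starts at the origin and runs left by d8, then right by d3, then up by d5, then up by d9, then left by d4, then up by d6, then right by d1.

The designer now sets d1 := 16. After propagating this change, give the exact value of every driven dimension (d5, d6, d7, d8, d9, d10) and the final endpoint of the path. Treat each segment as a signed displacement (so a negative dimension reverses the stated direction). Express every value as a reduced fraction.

d5 = 99/5
d6 = -196/5
d7 = 19/20
d8 = 19/20
d9 = -879/100
d10 = -119/400
endpoint = (57/20, -2819/100)

Apply edit: d1 := 16
  d5 = d1 + d3 = 99/5
  d6 = d4/2 - d2*3 + d3 = -196/5
  d7 = d3/4 = 19/20
  d8 = d3/4 = 19/20
  d9 = d6/5 - d8 = -879/100
  d10 = d9/4 + d8*2 = -119/400
Walk from origin (0, 0):
  seg 1: left by d8 = 19/20 → (-19/20, 0)
  seg 2: right by d3 = 19/5 → (57/20, 0)
  seg 3: up by d5 = 99/5 → (57/20, 99/5)
  seg 4: up by d9 = -879/100 → (57/20, 1101/100)
  seg 5: left by d4 = 16 → (-263/20, 1101/100)
  seg 6: up by d6 = -196/5 → (-263/20, -2819/100)
  seg 7: right by d1 = 16 → (57/20, -2819/100)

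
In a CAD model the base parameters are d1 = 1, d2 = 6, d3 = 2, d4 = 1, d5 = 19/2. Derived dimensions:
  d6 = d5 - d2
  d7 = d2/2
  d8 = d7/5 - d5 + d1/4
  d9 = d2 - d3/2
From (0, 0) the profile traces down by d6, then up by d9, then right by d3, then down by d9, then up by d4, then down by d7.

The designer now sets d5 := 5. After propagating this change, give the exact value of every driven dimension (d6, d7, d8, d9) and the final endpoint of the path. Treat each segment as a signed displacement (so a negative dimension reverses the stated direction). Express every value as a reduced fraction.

Apply edit: d5 := 5
  d6 = d5 - d2 = -1
  d7 = d2/2 = 3
  d8 = d7/5 - d5 + d1/4 = -83/20
  d9 = d2 - d3/2 = 5
Walk from origin (0, 0):
  seg 1: down by d6 = -1 → (0, 1)
  seg 2: up by d9 = 5 → (0, 6)
  seg 3: right by d3 = 2 → (2, 6)
  seg 4: down by d9 = 5 → (2, 1)
  seg 5: up by d4 = 1 → (2, 2)
  seg 6: down by d7 = 3 → (2, -1)

d6 = -1
d7 = 3
d8 = -83/20
d9 = 5
endpoint = (2, -1)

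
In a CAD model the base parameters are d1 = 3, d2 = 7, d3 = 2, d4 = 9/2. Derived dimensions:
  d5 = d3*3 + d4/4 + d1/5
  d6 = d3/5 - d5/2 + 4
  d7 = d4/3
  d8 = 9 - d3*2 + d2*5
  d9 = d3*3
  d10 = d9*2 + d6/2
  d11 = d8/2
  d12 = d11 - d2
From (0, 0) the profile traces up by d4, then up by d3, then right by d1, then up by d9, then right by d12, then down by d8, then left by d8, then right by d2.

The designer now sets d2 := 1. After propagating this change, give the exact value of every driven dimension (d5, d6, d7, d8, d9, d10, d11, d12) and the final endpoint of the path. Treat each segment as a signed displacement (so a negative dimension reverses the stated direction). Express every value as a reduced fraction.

Apply edit: d2 := 1
  d5 = d3*3 + d4/4 + d1/5 = 309/40
  d6 = d3/5 - d5/2 + 4 = 43/80
  d7 = d4/3 = 3/2
  d8 = 9 - d3*2 + d2*5 = 10
  d9 = d3*3 = 6
  d10 = d9*2 + d6/2 = 1963/160
  d11 = d8/2 = 5
  d12 = d11 - d2 = 4
Walk from origin (0, 0):
  seg 1: up by d4 = 9/2 → (0, 9/2)
  seg 2: up by d3 = 2 → (0, 13/2)
  seg 3: right by d1 = 3 → (3, 13/2)
  seg 4: up by d9 = 6 → (3, 25/2)
  seg 5: right by d12 = 4 → (7, 25/2)
  seg 6: down by d8 = 10 → (7, 5/2)
  seg 7: left by d8 = 10 → (-3, 5/2)
  seg 8: right by d2 = 1 → (-2, 5/2)

d5 = 309/40
d6 = 43/80
d7 = 3/2
d8 = 10
d9 = 6
d10 = 1963/160
d11 = 5
d12 = 4
endpoint = (-2, 5/2)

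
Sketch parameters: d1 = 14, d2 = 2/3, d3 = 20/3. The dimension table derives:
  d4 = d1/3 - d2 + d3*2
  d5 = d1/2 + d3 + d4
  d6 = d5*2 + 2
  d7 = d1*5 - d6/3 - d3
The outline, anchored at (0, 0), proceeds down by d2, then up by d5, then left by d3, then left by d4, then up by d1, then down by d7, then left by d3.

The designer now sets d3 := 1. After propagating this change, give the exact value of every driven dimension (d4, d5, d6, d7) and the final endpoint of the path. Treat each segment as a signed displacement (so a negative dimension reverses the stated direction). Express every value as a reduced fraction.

Apply edit: d3 := 1
  d4 = d1/3 - d2 + d3*2 = 6
  d5 = d1/2 + d3 + d4 = 14
  d6 = d5*2 + 2 = 30
  d7 = d1*5 - d6/3 - d3 = 59
Walk from origin (0, 0):
  seg 1: down by d2 = 2/3 → (0, -2/3)
  seg 2: up by d5 = 14 → (0, 40/3)
  seg 3: left by d3 = 1 → (-1, 40/3)
  seg 4: left by d4 = 6 → (-7, 40/3)
  seg 5: up by d1 = 14 → (-7, 82/3)
  seg 6: down by d7 = 59 → (-7, -95/3)
  seg 7: left by d3 = 1 → (-8, -95/3)

d4 = 6
d5 = 14
d6 = 30
d7 = 59
endpoint = (-8, -95/3)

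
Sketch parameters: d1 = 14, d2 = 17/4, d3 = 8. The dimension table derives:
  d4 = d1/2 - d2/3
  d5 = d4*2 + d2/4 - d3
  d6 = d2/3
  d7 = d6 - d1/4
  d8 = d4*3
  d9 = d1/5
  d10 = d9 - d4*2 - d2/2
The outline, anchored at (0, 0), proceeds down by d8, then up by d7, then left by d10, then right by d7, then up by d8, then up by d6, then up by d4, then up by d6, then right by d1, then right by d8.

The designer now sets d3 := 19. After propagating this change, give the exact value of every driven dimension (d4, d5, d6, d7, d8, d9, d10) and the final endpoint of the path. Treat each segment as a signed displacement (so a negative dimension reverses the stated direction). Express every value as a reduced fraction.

Apply edit: d3 := 19
  d4 = d1/2 - d2/3 = 67/12
  d5 = d4*2 + d2/4 - d3 = -325/48
  d6 = d2/3 = 17/12
  d7 = d6 - d1/4 = -25/12
  d8 = d4*3 = 67/4
  d9 = d1/5 = 14/5
  d10 = d9 - d4*2 - d2/2 = -1259/120
Walk from origin (0, 0):
  seg 1: down by d8 = 67/4 → (0, -67/4)
  seg 2: up by d7 = -25/12 → (0, -113/6)
  seg 3: left by d10 = -1259/120 → (1259/120, -113/6)
  seg 4: right by d7 = -25/12 → (1009/120, -113/6)
  seg 5: up by d8 = 67/4 → (1009/120, -25/12)
  seg 6: up by d6 = 17/12 → (1009/120, -2/3)
  seg 7: up by d4 = 67/12 → (1009/120, 59/12)
  seg 8: up by d6 = 17/12 → (1009/120, 19/3)
  seg 9: right by d1 = 14 → (2689/120, 19/3)
  seg 10: right by d8 = 67/4 → (4699/120, 19/3)

d4 = 67/12
d5 = -325/48
d6 = 17/12
d7 = -25/12
d8 = 67/4
d9 = 14/5
d10 = -1259/120
endpoint = (4699/120, 19/3)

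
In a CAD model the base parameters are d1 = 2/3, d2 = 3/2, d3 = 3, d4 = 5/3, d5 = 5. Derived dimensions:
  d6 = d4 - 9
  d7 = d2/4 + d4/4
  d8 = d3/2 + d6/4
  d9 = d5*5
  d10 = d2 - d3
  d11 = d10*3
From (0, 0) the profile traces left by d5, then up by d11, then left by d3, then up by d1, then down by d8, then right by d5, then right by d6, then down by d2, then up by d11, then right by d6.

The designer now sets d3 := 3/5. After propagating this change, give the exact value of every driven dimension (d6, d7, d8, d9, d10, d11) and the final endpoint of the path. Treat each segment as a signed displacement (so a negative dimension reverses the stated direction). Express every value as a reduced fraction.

d6 = -22/3
d7 = 19/24
d8 = -23/15
d9 = 25
d10 = 9/10
d11 = 27/10
endpoint = (-229/15, 61/10)

Apply edit: d3 := 3/5
  d6 = d4 - 9 = -22/3
  d7 = d2/4 + d4/4 = 19/24
  d8 = d3/2 + d6/4 = -23/15
  d9 = d5*5 = 25
  d10 = d2 - d3 = 9/10
  d11 = d10*3 = 27/10
Walk from origin (0, 0):
  seg 1: left by d5 = 5 → (-5, 0)
  seg 2: up by d11 = 27/10 → (-5, 27/10)
  seg 3: left by d3 = 3/5 → (-28/5, 27/10)
  seg 4: up by d1 = 2/3 → (-28/5, 101/30)
  seg 5: down by d8 = -23/15 → (-28/5, 49/10)
  seg 6: right by d5 = 5 → (-3/5, 49/10)
  seg 7: right by d6 = -22/3 → (-119/15, 49/10)
  seg 8: down by d2 = 3/2 → (-119/15, 17/5)
  seg 9: up by d11 = 27/10 → (-119/15, 61/10)
  seg 10: right by d6 = -22/3 → (-229/15, 61/10)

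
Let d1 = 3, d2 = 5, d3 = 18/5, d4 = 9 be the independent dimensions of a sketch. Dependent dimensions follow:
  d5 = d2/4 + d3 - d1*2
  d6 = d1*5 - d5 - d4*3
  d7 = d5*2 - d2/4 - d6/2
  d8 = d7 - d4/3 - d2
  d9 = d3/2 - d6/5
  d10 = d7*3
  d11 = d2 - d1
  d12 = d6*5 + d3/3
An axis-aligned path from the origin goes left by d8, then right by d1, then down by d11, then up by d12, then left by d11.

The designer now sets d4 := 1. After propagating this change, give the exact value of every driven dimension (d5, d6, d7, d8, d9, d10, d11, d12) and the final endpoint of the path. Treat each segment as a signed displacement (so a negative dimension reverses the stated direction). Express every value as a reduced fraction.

d5 = -23/20
d6 = 263/20
d7 = -81/8
d8 = -371/24
d9 = -83/100
d10 = -243/8
d11 = 2
d12 = 1339/20
endpoint = (395/24, 1299/20)

Apply edit: d4 := 1
  d5 = d2/4 + d3 - d1*2 = -23/20
  d6 = d1*5 - d5 - d4*3 = 263/20
  d7 = d5*2 - d2/4 - d6/2 = -81/8
  d8 = d7 - d4/3 - d2 = -371/24
  d9 = d3/2 - d6/5 = -83/100
  d10 = d7*3 = -243/8
  d11 = d2 - d1 = 2
  d12 = d6*5 + d3/3 = 1339/20
Walk from origin (0, 0):
  seg 1: left by d8 = -371/24 → (371/24, 0)
  seg 2: right by d1 = 3 → (443/24, 0)
  seg 3: down by d11 = 2 → (443/24, -2)
  seg 4: up by d12 = 1339/20 → (443/24, 1299/20)
  seg 5: left by d11 = 2 → (395/24, 1299/20)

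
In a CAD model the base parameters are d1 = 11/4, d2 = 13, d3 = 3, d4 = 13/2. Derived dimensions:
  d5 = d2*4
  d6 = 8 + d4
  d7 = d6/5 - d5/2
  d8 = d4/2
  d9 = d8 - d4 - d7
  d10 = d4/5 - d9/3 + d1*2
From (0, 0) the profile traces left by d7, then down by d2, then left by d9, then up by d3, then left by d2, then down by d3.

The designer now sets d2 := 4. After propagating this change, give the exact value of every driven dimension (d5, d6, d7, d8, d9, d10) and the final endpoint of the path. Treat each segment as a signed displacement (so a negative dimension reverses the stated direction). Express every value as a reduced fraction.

Apply edit: d2 := 4
  d5 = d2*4 = 16
  d6 = 8 + d4 = 29/2
  d7 = d6/5 - d5/2 = -51/10
  d8 = d4/2 = 13/4
  d9 = d8 - d4 - d7 = 37/20
  d10 = d4/5 - d9/3 + d1*2 = 371/60
Walk from origin (0, 0):
  seg 1: left by d7 = -51/10 → (51/10, 0)
  seg 2: down by d2 = 4 → (51/10, -4)
  seg 3: left by d9 = 37/20 → (13/4, -4)
  seg 4: up by d3 = 3 → (13/4, -1)
  seg 5: left by d2 = 4 → (-3/4, -1)
  seg 6: down by d3 = 3 → (-3/4, -4)

d5 = 16
d6 = 29/2
d7 = -51/10
d8 = 13/4
d9 = 37/20
d10 = 371/60
endpoint = (-3/4, -4)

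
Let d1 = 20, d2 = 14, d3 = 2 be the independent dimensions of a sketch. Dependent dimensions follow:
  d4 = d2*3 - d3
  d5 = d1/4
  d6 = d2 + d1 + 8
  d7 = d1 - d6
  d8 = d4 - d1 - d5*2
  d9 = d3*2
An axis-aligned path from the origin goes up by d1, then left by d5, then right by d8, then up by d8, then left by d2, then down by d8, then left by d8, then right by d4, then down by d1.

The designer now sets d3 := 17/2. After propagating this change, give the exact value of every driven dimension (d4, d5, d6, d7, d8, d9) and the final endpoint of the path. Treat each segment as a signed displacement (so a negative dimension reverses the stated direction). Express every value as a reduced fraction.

d4 = 67/2
d5 = 5
d6 = 42
d7 = -22
d8 = 7/2
d9 = 17
endpoint = (29/2, 0)

Apply edit: d3 := 17/2
  d4 = d2*3 - d3 = 67/2
  d5 = d1/4 = 5
  d6 = d2 + d1 + 8 = 42
  d7 = d1 - d6 = -22
  d8 = d4 - d1 - d5*2 = 7/2
  d9 = d3*2 = 17
Walk from origin (0, 0):
  seg 1: up by d1 = 20 → (0, 20)
  seg 2: left by d5 = 5 → (-5, 20)
  seg 3: right by d8 = 7/2 → (-3/2, 20)
  seg 4: up by d8 = 7/2 → (-3/2, 47/2)
  seg 5: left by d2 = 14 → (-31/2, 47/2)
  seg 6: down by d8 = 7/2 → (-31/2, 20)
  seg 7: left by d8 = 7/2 → (-19, 20)
  seg 8: right by d4 = 67/2 → (29/2, 20)
  seg 9: down by d1 = 20 → (29/2, 0)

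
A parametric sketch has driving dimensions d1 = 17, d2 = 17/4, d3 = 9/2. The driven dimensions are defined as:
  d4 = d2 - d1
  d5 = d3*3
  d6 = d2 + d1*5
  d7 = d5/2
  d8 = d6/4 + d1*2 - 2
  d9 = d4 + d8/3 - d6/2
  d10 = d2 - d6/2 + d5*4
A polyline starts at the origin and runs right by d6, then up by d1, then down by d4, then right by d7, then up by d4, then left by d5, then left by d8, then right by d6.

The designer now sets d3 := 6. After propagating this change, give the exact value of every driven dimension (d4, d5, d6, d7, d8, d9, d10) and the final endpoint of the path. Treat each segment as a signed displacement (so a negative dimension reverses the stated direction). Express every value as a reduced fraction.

d4 = -51/4
d5 = 18
d6 = 357/4
d7 = 9
d8 = 869/16
d9 = -1885/48
d10 = 253/8
endpoint = (1843/16, 17)

Apply edit: d3 := 6
  d4 = d2 - d1 = -51/4
  d5 = d3*3 = 18
  d6 = d2 + d1*5 = 357/4
  d7 = d5/2 = 9
  d8 = d6/4 + d1*2 - 2 = 869/16
  d9 = d4 + d8/3 - d6/2 = -1885/48
  d10 = d2 - d6/2 + d5*4 = 253/8
Walk from origin (0, 0):
  seg 1: right by d6 = 357/4 → (357/4, 0)
  seg 2: up by d1 = 17 → (357/4, 17)
  seg 3: down by d4 = -51/4 → (357/4, 119/4)
  seg 4: right by d7 = 9 → (393/4, 119/4)
  seg 5: up by d4 = -51/4 → (393/4, 17)
  seg 6: left by d5 = 18 → (321/4, 17)
  seg 7: left by d8 = 869/16 → (415/16, 17)
  seg 8: right by d6 = 357/4 → (1843/16, 17)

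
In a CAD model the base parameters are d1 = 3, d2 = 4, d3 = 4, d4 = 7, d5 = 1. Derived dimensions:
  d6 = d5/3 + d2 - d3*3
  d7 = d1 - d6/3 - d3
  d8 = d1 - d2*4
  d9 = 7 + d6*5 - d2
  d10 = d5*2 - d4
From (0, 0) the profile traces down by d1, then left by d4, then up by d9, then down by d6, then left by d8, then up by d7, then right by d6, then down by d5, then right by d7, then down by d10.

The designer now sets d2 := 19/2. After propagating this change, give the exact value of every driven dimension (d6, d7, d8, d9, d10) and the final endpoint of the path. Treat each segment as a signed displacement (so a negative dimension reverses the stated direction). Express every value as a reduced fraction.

d6 = -13/6
d7 = -5/18
d8 = -35
d9 = -40/3
d10 = -5
endpoint = (230/9, -94/9)

Apply edit: d2 := 19/2
  d6 = d5/3 + d2 - d3*3 = -13/6
  d7 = d1 - d6/3 - d3 = -5/18
  d8 = d1 - d2*4 = -35
  d9 = 7 + d6*5 - d2 = -40/3
  d10 = d5*2 - d4 = -5
Walk from origin (0, 0):
  seg 1: down by d1 = 3 → (0, -3)
  seg 2: left by d4 = 7 → (-7, -3)
  seg 3: up by d9 = -40/3 → (-7, -49/3)
  seg 4: down by d6 = -13/6 → (-7, -85/6)
  seg 5: left by d8 = -35 → (28, -85/6)
  seg 6: up by d7 = -5/18 → (28, -130/9)
  seg 7: right by d6 = -13/6 → (155/6, -130/9)
  seg 8: down by d5 = 1 → (155/6, -139/9)
  seg 9: right by d7 = -5/18 → (230/9, -139/9)
  seg 10: down by d10 = -5 → (230/9, -94/9)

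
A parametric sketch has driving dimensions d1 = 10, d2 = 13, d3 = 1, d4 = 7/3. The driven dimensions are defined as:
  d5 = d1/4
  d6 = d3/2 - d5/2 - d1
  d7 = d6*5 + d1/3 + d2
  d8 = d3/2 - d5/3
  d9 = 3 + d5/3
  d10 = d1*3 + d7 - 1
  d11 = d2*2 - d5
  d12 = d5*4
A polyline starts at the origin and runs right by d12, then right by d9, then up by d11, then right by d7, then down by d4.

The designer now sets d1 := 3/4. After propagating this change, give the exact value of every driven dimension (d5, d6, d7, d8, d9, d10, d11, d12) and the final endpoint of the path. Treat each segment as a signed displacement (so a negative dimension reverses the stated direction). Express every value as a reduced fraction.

d5 = 3/16
d6 = -11/32
d7 = 369/32
d8 = 7/16
d9 = 49/16
d10 = 409/32
d11 = 413/16
d12 = 3/4
endpoint = (491/32, 1127/48)

Apply edit: d1 := 3/4
  d5 = d1/4 = 3/16
  d6 = d3/2 - d5/2 - d1 = -11/32
  d7 = d6*5 + d1/3 + d2 = 369/32
  d8 = d3/2 - d5/3 = 7/16
  d9 = 3 + d5/3 = 49/16
  d10 = d1*3 + d7 - 1 = 409/32
  d11 = d2*2 - d5 = 413/16
  d12 = d5*4 = 3/4
Walk from origin (0, 0):
  seg 1: right by d12 = 3/4 → (3/4, 0)
  seg 2: right by d9 = 49/16 → (61/16, 0)
  seg 3: up by d11 = 413/16 → (61/16, 413/16)
  seg 4: right by d7 = 369/32 → (491/32, 413/16)
  seg 5: down by d4 = 7/3 → (491/32, 1127/48)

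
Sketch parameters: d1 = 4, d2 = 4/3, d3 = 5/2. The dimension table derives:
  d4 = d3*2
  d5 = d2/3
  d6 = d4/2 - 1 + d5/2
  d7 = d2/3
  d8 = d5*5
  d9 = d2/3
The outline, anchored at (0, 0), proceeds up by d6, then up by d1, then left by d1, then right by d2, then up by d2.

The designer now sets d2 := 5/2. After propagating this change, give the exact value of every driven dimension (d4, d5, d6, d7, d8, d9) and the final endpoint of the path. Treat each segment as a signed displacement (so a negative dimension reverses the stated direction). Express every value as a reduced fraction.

Apply edit: d2 := 5/2
  d4 = d3*2 = 5
  d5 = d2/3 = 5/6
  d6 = d4/2 - 1 + d5/2 = 23/12
  d7 = d2/3 = 5/6
  d8 = d5*5 = 25/6
  d9 = d2/3 = 5/6
Walk from origin (0, 0):
  seg 1: up by d6 = 23/12 → (0, 23/12)
  seg 2: up by d1 = 4 → (0, 71/12)
  seg 3: left by d1 = 4 → (-4, 71/12)
  seg 4: right by d2 = 5/2 → (-3/2, 71/12)
  seg 5: up by d2 = 5/2 → (-3/2, 101/12)

d4 = 5
d5 = 5/6
d6 = 23/12
d7 = 5/6
d8 = 25/6
d9 = 5/6
endpoint = (-3/2, 101/12)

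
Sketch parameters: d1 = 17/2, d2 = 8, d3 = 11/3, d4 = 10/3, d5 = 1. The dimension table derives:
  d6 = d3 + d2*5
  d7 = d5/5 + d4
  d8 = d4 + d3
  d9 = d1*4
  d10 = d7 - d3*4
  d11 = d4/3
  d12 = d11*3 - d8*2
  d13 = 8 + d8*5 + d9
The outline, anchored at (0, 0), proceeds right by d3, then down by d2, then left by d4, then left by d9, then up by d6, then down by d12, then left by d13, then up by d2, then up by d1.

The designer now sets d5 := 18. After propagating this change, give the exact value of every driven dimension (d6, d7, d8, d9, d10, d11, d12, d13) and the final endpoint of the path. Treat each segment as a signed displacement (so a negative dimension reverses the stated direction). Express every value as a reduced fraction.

Apply edit: d5 := 18
  d6 = d3 + d2*5 = 131/3
  d7 = d5/5 + d4 = 104/15
  d8 = d4 + d3 = 7
  d9 = d1*4 = 34
  d10 = d7 - d3*4 = -116/15
  d11 = d4/3 = 10/9
  d12 = d11*3 - d8*2 = -32/3
  d13 = 8 + d8*5 + d9 = 77
Walk from origin (0, 0):
  seg 1: right by d3 = 11/3 → (11/3, 0)
  seg 2: down by d2 = 8 → (11/3, -8)
  seg 3: left by d4 = 10/3 → (1/3, -8)
  seg 4: left by d9 = 34 → (-101/3, -8)
  seg 5: up by d6 = 131/3 → (-101/3, 107/3)
  seg 6: down by d12 = -32/3 → (-101/3, 139/3)
  seg 7: left by d13 = 77 → (-332/3, 139/3)
  seg 8: up by d2 = 8 → (-332/3, 163/3)
  seg 9: up by d1 = 17/2 → (-332/3, 377/6)

d6 = 131/3
d7 = 104/15
d8 = 7
d9 = 34
d10 = -116/15
d11 = 10/9
d12 = -32/3
d13 = 77
endpoint = (-332/3, 377/6)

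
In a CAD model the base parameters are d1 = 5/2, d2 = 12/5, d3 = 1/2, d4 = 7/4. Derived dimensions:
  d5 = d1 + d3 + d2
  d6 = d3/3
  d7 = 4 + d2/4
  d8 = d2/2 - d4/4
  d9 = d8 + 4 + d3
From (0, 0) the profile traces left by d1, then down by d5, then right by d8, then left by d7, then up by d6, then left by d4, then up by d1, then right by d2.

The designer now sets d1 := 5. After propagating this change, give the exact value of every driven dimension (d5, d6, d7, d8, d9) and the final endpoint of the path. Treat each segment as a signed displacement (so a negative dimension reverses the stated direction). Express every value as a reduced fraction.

d5 = 79/10
d6 = 1/6
d7 = 23/5
d8 = 61/80
d9 = 421/80
endpoint = (-131/16, -41/15)

Apply edit: d1 := 5
  d5 = d1 + d3 + d2 = 79/10
  d6 = d3/3 = 1/6
  d7 = 4 + d2/4 = 23/5
  d8 = d2/2 - d4/4 = 61/80
  d9 = d8 + 4 + d3 = 421/80
Walk from origin (0, 0):
  seg 1: left by d1 = 5 → (-5, 0)
  seg 2: down by d5 = 79/10 → (-5, -79/10)
  seg 3: right by d8 = 61/80 → (-339/80, -79/10)
  seg 4: left by d7 = 23/5 → (-707/80, -79/10)
  seg 5: up by d6 = 1/6 → (-707/80, -116/15)
  seg 6: left by d4 = 7/4 → (-847/80, -116/15)
  seg 7: up by d1 = 5 → (-847/80, -41/15)
  seg 8: right by d2 = 12/5 → (-131/16, -41/15)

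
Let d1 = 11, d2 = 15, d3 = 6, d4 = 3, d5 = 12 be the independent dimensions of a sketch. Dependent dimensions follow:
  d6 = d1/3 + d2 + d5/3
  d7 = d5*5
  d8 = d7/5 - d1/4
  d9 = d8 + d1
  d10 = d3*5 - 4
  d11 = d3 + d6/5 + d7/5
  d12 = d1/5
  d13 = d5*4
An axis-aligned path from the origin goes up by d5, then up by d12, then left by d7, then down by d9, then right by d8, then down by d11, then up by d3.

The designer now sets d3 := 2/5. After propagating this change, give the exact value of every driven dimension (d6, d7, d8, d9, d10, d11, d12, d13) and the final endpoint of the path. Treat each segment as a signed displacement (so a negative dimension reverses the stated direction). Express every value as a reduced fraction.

Apply edit: d3 := 2/5
  d6 = d1/3 + d2 + d5/3 = 68/3
  d7 = d5*5 = 60
  d8 = d7/5 - d1/4 = 37/4
  d9 = d8 + d1 = 81/4
  d10 = d3*5 - 4 = -2
  d11 = d3 + d6/5 + d7/5 = 254/15
  d12 = d1/5 = 11/5
  d13 = d5*4 = 48
Walk from origin (0, 0):
  seg 1: up by d5 = 12 → (0, 12)
  seg 2: up by d12 = 11/5 → (0, 71/5)
  seg 3: left by d7 = 60 → (-60, 71/5)
  seg 4: down by d9 = 81/4 → (-60, -121/20)
  seg 5: right by d8 = 37/4 → (-203/4, -121/20)
  seg 6: down by d11 = 254/15 → (-203/4, -1379/60)
  seg 7: up by d3 = 2/5 → (-203/4, -271/12)

d6 = 68/3
d7 = 60
d8 = 37/4
d9 = 81/4
d10 = -2
d11 = 254/15
d12 = 11/5
d13 = 48
endpoint = (-203/4, -271/12)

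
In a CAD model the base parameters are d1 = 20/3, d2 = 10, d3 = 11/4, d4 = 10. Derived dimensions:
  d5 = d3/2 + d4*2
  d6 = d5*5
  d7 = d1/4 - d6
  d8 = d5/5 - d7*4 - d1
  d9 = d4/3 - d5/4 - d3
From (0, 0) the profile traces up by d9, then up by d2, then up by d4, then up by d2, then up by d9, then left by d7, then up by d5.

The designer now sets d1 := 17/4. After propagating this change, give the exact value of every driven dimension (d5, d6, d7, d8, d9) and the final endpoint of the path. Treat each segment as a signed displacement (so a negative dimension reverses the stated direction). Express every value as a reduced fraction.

d5 = 171/8
d6 = 855/8
d7 = -1693/16
d8 = 16931/40
d9 = -457/96
endpoint = (1693/16, 2009/48)

Apply edit: d1 := 17/4
  d5 = d3/2 + d4*2 = 171/8
  d6 = d5*5 = 855/8
  d7 = d1/4 - d6 = -1693/16
  d8 = d5/5 - d7*4 - d1 = 16931/40
  d9 = d4/3 - d5/4 - d3 = -457/96
Walk from origin (0, 0):
  seg 1: up by d9 = -457/96 → (0, -457/96)
  seg 2: up by d2 = 10 → (0, 503/96)
  seg 3: up by d4 = 10 → (0, 1463/96)
  seg 4: up by d2 = 10 → (0, 2423/96)
  seg 5: up by d9 = -457/96 → (0, 983/48)
  seg 6: left by d7 = -1693/16 → (1693/16, 983/48)
  seg 7: up by d5 = 171/8 → (1693/16, 2009/48)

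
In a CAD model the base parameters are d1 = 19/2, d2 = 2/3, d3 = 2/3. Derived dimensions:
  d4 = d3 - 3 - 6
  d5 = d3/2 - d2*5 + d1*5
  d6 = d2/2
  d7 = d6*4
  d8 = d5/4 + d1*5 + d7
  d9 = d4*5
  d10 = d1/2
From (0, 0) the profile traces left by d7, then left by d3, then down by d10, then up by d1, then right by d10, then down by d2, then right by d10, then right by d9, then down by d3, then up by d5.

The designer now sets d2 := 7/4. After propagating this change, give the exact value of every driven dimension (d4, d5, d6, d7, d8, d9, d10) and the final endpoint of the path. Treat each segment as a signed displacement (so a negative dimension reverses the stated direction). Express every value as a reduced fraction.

Apply edit: d2 := 7/4
  d4 = d3 - 3 - 6 = -25/3
  d5 = d3/2 - d2*5 + d1*5 = 469/12
  d6 = d2/2 = 7/8
  d7 = d6*4 = 7/2
  d8 = d5/4 + d1*5 + d7 = 2917/48
  d9 = d4*5 = -125/3
  d10 = d1/2 = 19/4
Walk from origin (0, 0):
  seg 1: left by d7 = 7/2 → (-7/2, 0)
  seg 2: left by d3 = 2/3 → (-25/6, 0)
  seg 3: down by d10 = 19/4 → (-25/6, -19/4)
  seg 4: up by d1 = 19/2 → (-25/6, 19/4)
  seg 5: right by d10 = 19/4 → (7/12, 19/4)
  seg 6: down by d2 = 7/4 → (7/12, 3)
  seg 7: right by d10 = 19/4 → (16/3, 3)
  seg 8: right by d9 = -125/3 → (-109/3, 3)
  seg 9: down by d3 = 2/3 → (-109/3, 7/3)
  seg 10: up by d5 = 469/12 → (-109/3, 497/12)

d4 = -25/3
d5 = 469/12
d6 = 7/8
d7 = 7/2
d8 = 2917/48
d9 = -125/3
d10 = 19/4
endpoint = (-109/3, 497/12)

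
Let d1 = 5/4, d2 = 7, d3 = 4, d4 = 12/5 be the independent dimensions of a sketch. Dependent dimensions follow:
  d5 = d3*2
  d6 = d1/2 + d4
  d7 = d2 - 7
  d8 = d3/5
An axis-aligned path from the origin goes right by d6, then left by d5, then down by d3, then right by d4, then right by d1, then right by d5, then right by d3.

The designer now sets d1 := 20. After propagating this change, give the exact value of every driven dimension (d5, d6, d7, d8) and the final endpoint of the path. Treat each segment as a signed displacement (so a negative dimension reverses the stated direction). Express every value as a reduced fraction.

Apply edit: d1 := 20
  d5 = d3*2 = 8
  d6 = d1/2 + d4 = 62/5
  d7 = d2 - 7 = 0
  d8 = d3/5 = 4/5
Walk from origin (0, 0):
  seg 1: right by d6 = 62/5 → (62/5, 0)
  seg 2: left by d5 = 8 → (22/5, 0)
  seg 3: down by d3 = 4 → (22/5, -4)
  seg 4: right by d4 = 12/5 → (34/5, -4)
  seg 5: right by d1 = 20 → (134/5, -4)
  seg 6: right by d5 = 8 → (174/5, -4)
  seg 7: right by d3 = 4 → (194/5, -4)

d5 = 8
d6 = 62/5
d7 = 0
d8 = 4/5
endpoint = (194/5, -4)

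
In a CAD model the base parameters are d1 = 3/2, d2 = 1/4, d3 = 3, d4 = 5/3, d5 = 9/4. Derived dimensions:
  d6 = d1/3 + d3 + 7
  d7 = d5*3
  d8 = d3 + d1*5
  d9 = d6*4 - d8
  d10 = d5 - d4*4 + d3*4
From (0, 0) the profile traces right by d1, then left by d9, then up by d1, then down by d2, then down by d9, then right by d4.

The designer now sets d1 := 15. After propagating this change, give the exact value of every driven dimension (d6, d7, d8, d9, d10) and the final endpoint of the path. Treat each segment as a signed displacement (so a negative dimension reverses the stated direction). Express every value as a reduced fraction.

d6 = 15
d7 = 27/4
d8 = 78
d9 = -18
d10 = 91/12
endpoint = (104/3, 131/4)

Apply edit: d1 := 15
  d6 = d1/3 + d3 + 7 = 15
  d7 = d5*3 = 27/4
  d8 = d3 + d1*5 = 78
  d9 = d6*4 - d8 = -18
  d10 = d5 - d4*4 + d3*4 = 91/12
Walk from origin (0, 0):
  seg 1: right by d1 = 15 → (15, 0)
  seg 2: left by d9 = -18 → (33, 0)
  seg 3: up by d1 = 15 → (33, 15)
  seg 4: down by d2 = 1/4 → (33, 59/4)
  seg 5: down by d9 = -18 → (33, 131/4)
  seg 6: right by d4 = 5/3 → (104/3, 131/4)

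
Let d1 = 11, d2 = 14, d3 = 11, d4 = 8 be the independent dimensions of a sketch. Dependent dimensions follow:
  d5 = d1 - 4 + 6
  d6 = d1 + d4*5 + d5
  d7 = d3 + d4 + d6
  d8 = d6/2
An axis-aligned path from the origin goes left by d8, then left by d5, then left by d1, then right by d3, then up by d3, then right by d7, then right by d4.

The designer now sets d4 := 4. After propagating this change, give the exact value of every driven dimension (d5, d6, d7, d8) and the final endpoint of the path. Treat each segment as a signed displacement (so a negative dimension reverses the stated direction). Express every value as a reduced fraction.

Apply edit: d4 := 4
  d5 = d1 - 4 + 6 = 13
  d6 = d1 + d4*5 + d5 = 44
  d7 = d3 + d4 + d6 = 59
  d8 = d6/2 = 22
Walk from origin (0, 0):
  seg 1: left by d8 = 22 → (-22, 0)
  seg 2: left by d5 = 13 → (-35, 0)
  seg 3: left by d1 = 11 → (-46, 0)
  seg 4: right by d3 = 11 → (-35, 0)
  seg 5: up by d3 = 11 → (-35, 11)
  seg 6: right by d7 = 59 → (24, 11)
  seg 7: right by d4 = 4 → (28, 11)

d5 = 13
d6 = 44
d7 = 59
d8 = 22
endpoint = (28, 11)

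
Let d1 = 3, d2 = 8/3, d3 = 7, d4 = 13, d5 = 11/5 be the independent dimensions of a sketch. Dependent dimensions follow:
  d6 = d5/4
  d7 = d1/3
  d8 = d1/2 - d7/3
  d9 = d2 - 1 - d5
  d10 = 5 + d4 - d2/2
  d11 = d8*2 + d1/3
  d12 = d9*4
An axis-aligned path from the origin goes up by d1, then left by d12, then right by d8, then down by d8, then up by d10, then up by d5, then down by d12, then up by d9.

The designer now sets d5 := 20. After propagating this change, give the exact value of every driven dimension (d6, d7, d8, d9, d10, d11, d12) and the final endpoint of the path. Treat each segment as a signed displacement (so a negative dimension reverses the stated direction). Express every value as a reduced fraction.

d6 = 5
d7 = 1
d8 = 7/6
d9 = -55/3
d10 = 50/3
d11 = 10/3
d12 = -220/3
endpoint = (149/2, 187/2)

Apply edit: d5 := 20
  d6 = d5/4 = 5
  d7 = d1/3 = 1
  d8 = d1/2 - d7/3 = 7/6
  d9 = d2 - 1 - d5 = -55/3
  d10 = 5 + d4 - d2/2 = 50/3
  d11 = d8*2 + d1/3 = 10/3
  d12 = d9*4 = -220/3
Walk from origin (0, 0):
  seg 1: up by d1 = 3 → (0, 3)
  seg 2: left by d12 = -220/3 → (220/3, 3)
  seg 3: right by d8 = 7/6 → (149/2, 3)
  seg 4: down by d8 = 7/6 → (149/2, 11/6)
  seg 5: up by d10 = 50/3 → (149/2, 37/2)
  seg 6: up by d5 = 20 → (149/2, 77/2)
  seg 7: down by d12 = -220/3 → (149/2, 671/6)
  seg 8: up by d9 = -55/3 → (149/2, 187/2)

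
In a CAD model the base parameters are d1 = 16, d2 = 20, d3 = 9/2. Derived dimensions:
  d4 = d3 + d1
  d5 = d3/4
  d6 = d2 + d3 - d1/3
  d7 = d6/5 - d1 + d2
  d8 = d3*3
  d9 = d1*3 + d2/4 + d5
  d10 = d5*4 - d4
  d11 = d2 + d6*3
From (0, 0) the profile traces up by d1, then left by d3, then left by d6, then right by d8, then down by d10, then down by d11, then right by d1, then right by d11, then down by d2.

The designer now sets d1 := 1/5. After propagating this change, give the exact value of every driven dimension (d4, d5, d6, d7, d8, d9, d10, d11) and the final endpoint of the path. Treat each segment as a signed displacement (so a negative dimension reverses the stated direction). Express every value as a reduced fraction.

Apply edit: d1 := 1/5
  d4 = d3 + d1 = 47/10
  d5 = d3/4 = 9/8
  d6 = d2 + d3 - d1/3 = 733/30
  d7 = d6/5 - d1 + d2 = 3703/150
  d8 = d3*3 = 27/2
  d9 = d1*3 + d2/4 + d5 = 269/40
  d10 = d5*4 - d4 = -1/5
  d11 = d2 + d6*3 = 933/10
Walk from origin (0, 0):
  seg 1: up by d1 = 1/5 → (0, 1/5)
  seg 2: left by d3 = 9/2 → (-9/2, 1/5)
  seg 3: left by d6 = 733/30 → (-434/15, 1/5)
  seg 4: right by d8 = 27/2 → (-463/30, 1/5)
  seg 5: down by d10 = -1/5 → (-463/30, 2/5)
  seg 6: down by d11 = 933/10 → (-463/30, -929/10)
  seg 7: right by d1 = 1/5 → (-457/30, -929/10)
  seg 8: right by d11 = 933/10 → (1171/15, -929/10)
  seg 9: down by d2 = 20 → (1171/15, -1129/10)

d4 = 47/10
d5 = 9/8
d6 = 733/30
d7 = 3703/150
d8 = 27/2
d9 = 269/40
d10 = -1/5
d11 = 933/10
endpoint = (1171/15, -1129/10)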